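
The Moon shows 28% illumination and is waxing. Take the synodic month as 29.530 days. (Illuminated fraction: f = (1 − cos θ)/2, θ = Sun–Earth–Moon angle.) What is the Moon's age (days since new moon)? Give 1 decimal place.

5.2 days

From f = (1 − cos θ)/2: cos θ = 1 − 2×0.28 = 0.440; arccos → 63.9°.
The Moon is waxing (0°–180°), so θ = 63.9° directly.
Age = 29.530 × 63.9°/360° ≈ 5.24 days.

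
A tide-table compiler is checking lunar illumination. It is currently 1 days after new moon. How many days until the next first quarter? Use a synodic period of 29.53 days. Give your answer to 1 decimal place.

First quarter occurs at elongation 90°, i.e. at age 29.53 × 90/360 = 7.383 d.
So 6.383 days remain (7.383 − 1).

6.4 days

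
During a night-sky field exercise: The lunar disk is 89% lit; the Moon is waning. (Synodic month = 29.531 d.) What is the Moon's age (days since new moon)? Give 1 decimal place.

17.9 days

From f = (1 − cos θ)/2: cos θ = 1 − 2×0.89 = -0.780; arccos → 141.3°.
A waning Moon lies in 180°–360°, so θ = 360° − 141.3° = 218.7°.
Age = 29.531 × 218.7°/360° ≈ 17.94 days.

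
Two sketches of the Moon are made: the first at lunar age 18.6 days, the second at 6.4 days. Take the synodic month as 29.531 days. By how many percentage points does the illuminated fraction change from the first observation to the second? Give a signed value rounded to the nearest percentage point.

-45 percentage points

θ₁ = 360° × 18.6/29.531 = 226.7°, f₁ = (1 − cos θ₁)/2 = 0.843.
θ₂ = 360° × 6.4/29.531 = 78.0°, f₂ = (1 − cos θ₂)/2 = 0.396.
Change = f₂ − f₁ = -0.446 → -45 percentage points.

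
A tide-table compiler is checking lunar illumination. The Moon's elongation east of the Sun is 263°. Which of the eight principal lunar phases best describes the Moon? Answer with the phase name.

The last quarter sector spans roughly 248°–292°; 263° falls inside it.

last quarter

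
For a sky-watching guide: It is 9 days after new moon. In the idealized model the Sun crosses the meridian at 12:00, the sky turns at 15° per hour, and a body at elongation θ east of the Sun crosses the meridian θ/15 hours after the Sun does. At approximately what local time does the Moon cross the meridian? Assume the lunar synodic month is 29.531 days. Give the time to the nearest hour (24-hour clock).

Elongation θ = 360° × 9/29.531 ≈ 109.7°.
At 15° of sky rotation per hour, 109.7° corresponds to a 7.31 h lag.
12:00 + 7.31 h ≈ 19:19 → 19:00 to the nearest hour.

19:00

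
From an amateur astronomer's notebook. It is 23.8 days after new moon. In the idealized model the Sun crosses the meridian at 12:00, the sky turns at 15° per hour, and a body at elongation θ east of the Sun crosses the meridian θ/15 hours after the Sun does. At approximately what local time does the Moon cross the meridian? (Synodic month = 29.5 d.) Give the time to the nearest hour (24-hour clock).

Elongation θ = 360° × 23.8/29.5 ≈ 290.4°.
The Moon trails the Sun by θ/15 = 290.4/15 ≈ 19.36 hours.
12:00 + 19.36 h ≈ 07:22 → 07:00 to the nearest hour.

07:00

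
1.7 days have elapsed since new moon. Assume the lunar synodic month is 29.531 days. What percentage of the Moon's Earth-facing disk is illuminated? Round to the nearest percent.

The Moon has covered 1.7/29.531 of its cycle, so θ ≈ 360° × 1.7/29.531 = 20.7°.
With cos θ = 0.935, the lit fraction is (1 − 0.935)/2 ≈ 0.032, so 3%.

3%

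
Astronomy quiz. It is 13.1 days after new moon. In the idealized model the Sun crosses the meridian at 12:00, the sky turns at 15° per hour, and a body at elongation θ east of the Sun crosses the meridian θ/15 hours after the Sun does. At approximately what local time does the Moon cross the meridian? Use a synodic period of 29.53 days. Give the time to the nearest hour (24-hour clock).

23:00

The Moon has covered 13.1/29.53 of its cycle, so θ ≈ 360° × 13.1/29.53 = 159.7°.
At 15° of sky rotation per hour, 159.7° corresponds to a 10.65 h lag.
12:00 + 10.65 h ≈ 22:39 → 23:00 to the nearest hour.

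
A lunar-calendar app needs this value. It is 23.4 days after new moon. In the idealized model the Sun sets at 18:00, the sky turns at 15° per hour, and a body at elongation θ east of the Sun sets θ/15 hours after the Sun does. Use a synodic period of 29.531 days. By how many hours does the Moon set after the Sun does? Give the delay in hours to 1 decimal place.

The Moon has covered 23.4/29.531 of its cycle, so θ ≈ 360° × 23.4/29.531 = 285.3°.
At 15° of sky rotation per hour, 285.3° corresponds to a 19.02 h lag.
So the Moon sets 19.02 h after the Sun.

19.0 h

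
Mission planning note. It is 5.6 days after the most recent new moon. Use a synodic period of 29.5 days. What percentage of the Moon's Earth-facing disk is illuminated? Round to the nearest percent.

32%

The Moon has covered 5.6/29.5 of its cycle, so θ ≈ 360° × 5.6/29.5 = 68.3°.
cos 68.3° = 0.369, so f = (1 − 0.369)/2 = 0.315, so 32%.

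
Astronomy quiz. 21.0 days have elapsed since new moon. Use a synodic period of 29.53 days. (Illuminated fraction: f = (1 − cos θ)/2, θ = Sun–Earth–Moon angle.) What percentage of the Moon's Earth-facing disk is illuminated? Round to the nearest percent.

Phase angle: θ = 360°·(21.0 d)/(29.53 d) = 256.0°.
cos 256.0° = (-0.242), so f = (1 − (-0.242))/2 = 0.621, so 62%.

62%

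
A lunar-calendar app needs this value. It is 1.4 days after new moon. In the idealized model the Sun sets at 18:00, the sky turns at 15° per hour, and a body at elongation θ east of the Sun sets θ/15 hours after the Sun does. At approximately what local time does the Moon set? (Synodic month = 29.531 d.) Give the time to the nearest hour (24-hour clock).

Phase angle: θ = 360°·(1.4 d)/(29.531 d) = 17.1°.
At 15° of sky rotation per hour, 17.1° corresponds to a 1.14 h lag.
18:00 + 1.14 h ≈ 19:08 → 19:00 to the nearest hour.

19:00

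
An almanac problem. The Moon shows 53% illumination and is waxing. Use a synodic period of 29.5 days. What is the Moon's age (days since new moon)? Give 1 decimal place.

Invert f = (1 − cos θ)/2 to get cos θ = 1 − 2(0.53) = -0.060, hence θ₀ = arccos -0.060 = 93.4°.
The Moon is waxing (0°–180°), so θ = 93.4° directly.
At 360°/29.5 d per day, 93.4° corresponds to 7.66 days.

7.7 days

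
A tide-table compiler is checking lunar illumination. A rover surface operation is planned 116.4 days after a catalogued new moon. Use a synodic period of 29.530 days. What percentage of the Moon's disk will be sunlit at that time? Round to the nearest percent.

3%

Reduce mod P: 116.4 − 3×29.530 = 27.81 d into the current lunation.
Phase angle: θ = 360°·(27.81 d)/(29.530 d) = 339.0°.
cos 339.0° = 0.934, so f = (1 − 0.934)/2 = 0.033, so 3%.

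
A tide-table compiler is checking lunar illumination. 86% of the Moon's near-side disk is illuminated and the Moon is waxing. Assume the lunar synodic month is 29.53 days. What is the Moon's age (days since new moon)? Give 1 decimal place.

Invert f = (1 − cos θ)/2 to get cos θ = 1 − 2(0.86) = -0.720, hence θ₀ = arccos -0.720 = 136.1°.
Waxing ⇒ before full, so θ = 136.1°.
At 360°/29.53 d per day, 136.1° corresponds to 11.16 days.

11.2 days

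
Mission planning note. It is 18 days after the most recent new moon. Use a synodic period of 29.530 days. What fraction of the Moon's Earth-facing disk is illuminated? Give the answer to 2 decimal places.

Elongation θ = 360° × 18/29.530 ≈ 219.4°.
cos 219.4° = (-0.772), so f = (1 − (-0.772))/2 = 0.886.

0.89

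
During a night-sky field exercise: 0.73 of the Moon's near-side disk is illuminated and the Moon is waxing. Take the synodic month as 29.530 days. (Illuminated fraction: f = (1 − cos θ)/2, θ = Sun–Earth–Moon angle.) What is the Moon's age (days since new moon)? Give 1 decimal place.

From f = (1 − cos θ)/2: cos θ = 1 − 2×0.73 = -0.460; arccos → 117.4°.
The Moon is waxing (0°–180°), so θ = 117.4° directly.
At 360°/29.530 d per day, 117.4° corresponds to 9.63 days.

9.6 days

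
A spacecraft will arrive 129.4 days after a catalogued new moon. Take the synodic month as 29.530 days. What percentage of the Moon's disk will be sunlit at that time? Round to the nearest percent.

87%

129.4 d spans 4 complete synodic months (4 × 29.530 = 118.12 d) plus 11.28 d.
The Moon has covered 11.28/29.530 of its cycle, so θ ≈ 360° × 11.28/29.530 = 137.5°.
Illuminated fraction = (1 − cos 137.5°)/2 = (1 − (-0.737))/2 ≈ 0.869, so 87%.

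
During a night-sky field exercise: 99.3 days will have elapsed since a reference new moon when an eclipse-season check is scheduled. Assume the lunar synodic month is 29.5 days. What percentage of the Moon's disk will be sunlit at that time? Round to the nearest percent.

99.3 d spans 3 complete synodic months (3 × 29.5 = 88.50 d) plus 10.80 d.
The Moon has covered 10.80/29.5 of its cycle, so θ ≈ 360° × 10.80/29.5 = 131.8°.
Illuminated fraction = (1 − cos 131.8°)/2 = (1 − (-0.666))/2 ≈ 0.833, so 83%.

83%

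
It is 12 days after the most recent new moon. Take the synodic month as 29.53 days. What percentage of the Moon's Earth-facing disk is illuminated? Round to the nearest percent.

92%

Phase angle: θ = 360°·(12 d)/(29.53 d) = 146.3°.
Illuminated fraction = (1 − cos 146.3°)/2 = (1 − (-0.832))/2 ≈ 0.916, so 92%.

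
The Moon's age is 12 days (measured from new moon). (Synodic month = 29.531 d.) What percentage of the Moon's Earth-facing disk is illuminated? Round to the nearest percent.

The Moon has covered 12/29.531 of its cycle, so θ ≈ 360° × 12/29.531 = 146.3°.
cos 146.3° = (-0.832), so f = (1 − (-0.832))/2 = 0.916, so 92%.

92%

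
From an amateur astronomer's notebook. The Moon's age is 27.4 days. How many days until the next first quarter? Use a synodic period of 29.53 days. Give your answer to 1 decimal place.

First quarter is 0.25 of the way through the cycle: age 0.25 × 29.53 = 7.383 d.
Already past this cycle's first quarter; the next is at 7.383 + 29.53 = 36.913 d, so 36.913 − 27.4 = 9.513 days.

9.5 days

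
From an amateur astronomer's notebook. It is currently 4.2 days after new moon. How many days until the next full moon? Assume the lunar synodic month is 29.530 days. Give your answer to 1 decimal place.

Full moon is 0.5 of the way through the cycle: age 0.5 × 29.530 = 14.765 d.
That is 14.765 − 4.2 = 10.565 days ahead.

10.6 days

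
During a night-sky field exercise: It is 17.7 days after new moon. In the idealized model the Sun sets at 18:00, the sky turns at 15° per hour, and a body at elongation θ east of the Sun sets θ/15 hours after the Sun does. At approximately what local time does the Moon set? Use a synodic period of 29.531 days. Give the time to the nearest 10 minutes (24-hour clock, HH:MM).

The Moon has covered 17.7/29.531 of its cycle, so θ ≈ 360° × 17.7/29.531 = 215.8°.
Delay after the Sun = 215.8° / (15°/h) ≈ 14.38 h.
18:00 + 14.385 h ≈ 08:23 → 08:20 to the nearest ten minutes.

08:20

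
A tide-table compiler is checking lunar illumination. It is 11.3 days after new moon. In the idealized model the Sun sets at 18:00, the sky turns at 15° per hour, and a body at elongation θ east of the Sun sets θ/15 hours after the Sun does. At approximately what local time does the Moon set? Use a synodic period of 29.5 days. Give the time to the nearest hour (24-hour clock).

03:00

The Moon has covered 11.3/29.5 of its cycle, so θ ≈ 360° × 11.3/29.5 = 137.9°.
The Moon trails the Sun by θ/15 = 137.9/15 ≈ 9.19 hours.
18:00 + 9.19 h ≈ 03:12 → 03:00 to the nearest hour.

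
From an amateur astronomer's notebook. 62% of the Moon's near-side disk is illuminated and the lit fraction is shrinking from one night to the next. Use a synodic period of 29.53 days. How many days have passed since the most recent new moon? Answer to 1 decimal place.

cos θ = 1 − 2f = -0.240, giving a principal value of 103.9°.
Waning ⇒ past full, so θ = 360° − 103.9° = 256.1°.
At 360°/29.53 d per day, 256.1° corresponds to 21.01 days.

21.0 days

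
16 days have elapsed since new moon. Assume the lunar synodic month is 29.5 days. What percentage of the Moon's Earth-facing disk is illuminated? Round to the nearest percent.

98%

Phase angle: θ = 360°·(16 d)/(29.5 d) = 195.3°.
With cos θ = (-0.965), the lit fraction is (1 − (-0.965))/2 ≈ 0.982, so 98%.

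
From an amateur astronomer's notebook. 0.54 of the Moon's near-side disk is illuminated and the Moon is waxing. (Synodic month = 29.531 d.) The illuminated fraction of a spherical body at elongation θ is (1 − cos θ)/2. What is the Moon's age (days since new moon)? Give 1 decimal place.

7.8 days

Invert f = (1 − cos θ)/2 to get cos θ = 1 − 2(0.54) = -0.080, hence θ₀ = arccos -0.080 = 94.6°.
Before full moon the principal value applies: θ = 94.6°.
That fraction of the synodic month is 94.6/360 × 29.531 d ≈ 7.76 d.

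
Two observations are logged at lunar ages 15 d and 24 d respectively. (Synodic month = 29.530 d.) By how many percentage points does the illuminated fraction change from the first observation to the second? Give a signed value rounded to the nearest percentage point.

θ₁ = 360° × 15/29.530 = 182.9°, f₁ = (1 − cos θ₁)/2 = 0.999.
θ₂ = 360° × 24/29.530 = 292.6°, f₂ = (1 − cos θ₂)/2 = 0.308.
Change = f₂ − f₁ = -0.691 → -69 percentage points.

-69 pp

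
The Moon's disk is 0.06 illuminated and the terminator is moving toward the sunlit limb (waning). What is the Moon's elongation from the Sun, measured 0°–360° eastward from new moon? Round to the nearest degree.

332°

cos θ = 1 − 2f = 0.880, giving a principal value of 28.4°.
A waning Moon lies in 180°–360°, so θ = 360° − 28.4° = 331.6°.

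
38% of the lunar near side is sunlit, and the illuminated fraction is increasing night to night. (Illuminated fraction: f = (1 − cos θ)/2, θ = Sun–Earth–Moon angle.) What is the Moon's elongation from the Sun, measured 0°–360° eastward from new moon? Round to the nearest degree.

cos θ = 1 − 2f = 0.240, giving a principal value of 76.1°.
Waxing ⇒ before full, so θ = 76.1°.

76°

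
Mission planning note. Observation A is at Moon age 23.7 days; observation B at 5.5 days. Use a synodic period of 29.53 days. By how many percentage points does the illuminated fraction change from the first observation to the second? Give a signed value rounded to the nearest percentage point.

-3 percentage points

θ₁ = 360° × 23.7/29.53 = 288.9°, f₁ = (1 − cos θ₁)/2 = 0.338.
θ₂ = 360° × 5.5/29.53 = 67.1°, f₂ = (1 − cos θ₂)/2 = 0.305.
Change = f₂ − f₁ = -0.033 → -3 percentage points.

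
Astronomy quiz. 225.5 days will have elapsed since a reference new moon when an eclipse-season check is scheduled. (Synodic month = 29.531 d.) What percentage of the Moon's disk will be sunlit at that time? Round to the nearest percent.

83%

Reduce mod P: 225.5 − 7×29.531 = 18.78 d into the current lunation.
The Moon has covered 18.78/29.531 of its cycle, so θ ≈ 360° × 18.78/29.531 = 229.0°.
Illuminated fraction = (1 − cos 229.0°)/2 = (1 − (-0.656))/2 ≈ 0.828, so 83%.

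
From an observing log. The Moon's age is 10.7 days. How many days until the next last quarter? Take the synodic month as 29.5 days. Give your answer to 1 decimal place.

Last quarter occurs at elongation 270°, i.e. at age 29.5 × 270/360 = 22.125 d.
That is 22.125 − 10.7 = 11.425 days ahead.

11.4 days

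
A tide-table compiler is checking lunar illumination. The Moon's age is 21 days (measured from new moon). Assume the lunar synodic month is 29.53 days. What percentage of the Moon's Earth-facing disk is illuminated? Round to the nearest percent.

Phase angle: θ = 360°·(21 d)/(29.53 d) = 256.0°.
With cos θ = (-0.242), the lit fraction is (1 − (-0.242))/2 ≈ 0.621, so 62%.

62%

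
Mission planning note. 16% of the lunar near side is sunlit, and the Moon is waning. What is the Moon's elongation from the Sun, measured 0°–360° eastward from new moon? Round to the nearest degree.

313°

cos θ = 1 − 2f = 0.680, giving a principal value of 47.2°.
A waning Moon lies in 180°–360°, so θ = 360° − 47.2° = 312.8°.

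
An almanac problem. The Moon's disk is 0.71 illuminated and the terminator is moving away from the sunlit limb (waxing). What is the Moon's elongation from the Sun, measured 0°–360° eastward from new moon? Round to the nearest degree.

115°

Invert f = (1 − cos θ)/2 to get cos θ = 1 − 2(0.71) = -0.420, hence θ₀ = arccos -0.420 = 114.8°.
The Moon is waxing (0°–180°), so θ = 114.8° directly.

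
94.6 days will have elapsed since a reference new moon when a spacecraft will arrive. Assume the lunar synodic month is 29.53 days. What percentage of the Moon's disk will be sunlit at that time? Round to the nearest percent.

36%

Reduce mod P: 94.6 − 3×29.53 = 6.01 d into the current lunation.
The Moon has covered 6.01/29.53 of its cycle, so θ ≈ 360° × 6.01/29.53 = 73.3°.
Illuminated fraction = (1 − cos 73.3°)/2 = (1 − 0.288)/2 ≈ 0.356, so 36%.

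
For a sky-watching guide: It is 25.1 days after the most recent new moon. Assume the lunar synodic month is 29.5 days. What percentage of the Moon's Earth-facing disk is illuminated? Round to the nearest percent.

Phase angle: θ = 360°·(25.1 d)/(29.5 d) = 306.3°.
Illuminated fraction = (1 − cos 306.3°)/2 = (1 − 0.592)/2 ≈ 0.204, so 20%.

20%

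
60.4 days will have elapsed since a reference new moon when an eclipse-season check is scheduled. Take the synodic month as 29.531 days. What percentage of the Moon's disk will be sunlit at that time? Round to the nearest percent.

2%

60.4 d spans 2 complete synodic months (2 × 29.531 = 59.06 d) plus 1.34 d.
Elongation θ = 360° × 1.34/29.531 ≈ 16.3°.
Illuminated fraction = (1 − cos 16.3°)/2 = (1 − 0.960)/2 ≈ 0.020, so 2%.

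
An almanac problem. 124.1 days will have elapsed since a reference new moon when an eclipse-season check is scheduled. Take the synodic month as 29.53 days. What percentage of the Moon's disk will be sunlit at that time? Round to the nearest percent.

124.1/29.53 = 4.203 lunations, so 4 complete cycles and 5.98 d into the next.
Elongation θ = 360° × 5.98/29.53 ≈ 72.9°.
cos 72.9° = 0.294, so f = (1 − 0.294)/2 = 0.353, so 35%.

35%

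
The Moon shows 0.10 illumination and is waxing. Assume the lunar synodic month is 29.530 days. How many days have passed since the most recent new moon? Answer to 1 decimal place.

3.0 days

cos θ = 1 − 2f = 0.800, giving a principal value of 36.9°.
Before full moon the principal value applies: θ = 36.9°.
Age = 29.530 × 36.9°/360° ≈ 3.02 days.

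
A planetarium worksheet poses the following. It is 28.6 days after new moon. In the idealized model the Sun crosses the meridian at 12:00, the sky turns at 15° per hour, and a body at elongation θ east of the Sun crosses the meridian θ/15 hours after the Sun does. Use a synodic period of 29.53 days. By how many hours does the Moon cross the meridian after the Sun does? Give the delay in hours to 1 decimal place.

Elongation θ = 360° × 28.6/29.53 ≈ 348.7°.
Delay after the Sun = 348.7° / (15°/h) ≈ 23.24 h.
So the Moon crosses the meridian 23.24 h after the Sun.

23.2 h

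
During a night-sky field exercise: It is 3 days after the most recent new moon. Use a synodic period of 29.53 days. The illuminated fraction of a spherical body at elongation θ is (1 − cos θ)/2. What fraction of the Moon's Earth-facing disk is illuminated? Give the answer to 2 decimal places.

0.10

The Moon has covered 3/29.53 of its cycle, so θ ≈ 360° × 3/29.53 = 36.6°.
With cos θ = 0.803, the lit fraction is (1 − 0.803)/2 ≈ 0.098.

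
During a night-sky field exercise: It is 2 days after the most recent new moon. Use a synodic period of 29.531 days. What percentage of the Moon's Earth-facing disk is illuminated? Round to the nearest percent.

Elongation θ = 360° × 2/29.531 ≈ 24.4°.
With cos θ = 0.911, the lit fraction is (1 − 0.911)/2 ≈ 0.045, so 4%.

4%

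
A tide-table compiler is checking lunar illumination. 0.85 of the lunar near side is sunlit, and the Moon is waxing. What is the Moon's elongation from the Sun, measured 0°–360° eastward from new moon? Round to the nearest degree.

From f = (1 − cos θ)/2: cos θ = 1 − 2×0.85 = -0.700; arccos → 134.4°.
Waxing ⇒ before full, so θ = 134.4°.

134°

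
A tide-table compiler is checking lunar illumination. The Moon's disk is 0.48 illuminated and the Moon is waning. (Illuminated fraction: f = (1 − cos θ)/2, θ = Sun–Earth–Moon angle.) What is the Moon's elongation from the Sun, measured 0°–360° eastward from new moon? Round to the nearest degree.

272°

cos θ = 1 − 2f = 0.040, giving a principal value of 87.7°.
Waning ⇒ past full, so θ = 360° − 87.7° = 272.3°.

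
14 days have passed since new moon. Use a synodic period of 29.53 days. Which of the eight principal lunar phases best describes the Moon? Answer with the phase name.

full moon

At 14/29.53 of the cycle, θ ≈ 171° — the full moon range.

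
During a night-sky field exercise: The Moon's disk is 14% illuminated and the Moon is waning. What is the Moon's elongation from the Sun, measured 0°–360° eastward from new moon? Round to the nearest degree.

cos θ = 1 − 2f = 0.720, giving a principal value of 43.9°.
A waning Moon lies in 180°–360°, so θ = 360° − 43.9° = 316.1°.

316°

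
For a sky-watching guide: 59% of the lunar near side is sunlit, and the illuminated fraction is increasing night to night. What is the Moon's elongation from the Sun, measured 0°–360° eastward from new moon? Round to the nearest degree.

100°

From f = (1 − cos θ)/2: cos θ = 1 − 2×0.59 = -0.180; arccos → 100.4°.
Before full moon the principal value applies: θ = 100.4°.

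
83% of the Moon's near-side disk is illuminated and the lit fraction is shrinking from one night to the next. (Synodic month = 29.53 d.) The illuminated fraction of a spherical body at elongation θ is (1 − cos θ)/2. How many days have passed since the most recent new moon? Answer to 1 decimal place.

18.8 days

Invert f = (1 − cos θ)/2 to get cos θ = 1 − 2(0.83) = -0.660, hence θ₀ = arccos -0.660 = 131.3°.
Since the Moon is past full (waning), take the reflex angle: θ = 360° − 131.3° = 228.7°.
At 360°/29.53 d per day, 228.7° corresponds to 18.76 days.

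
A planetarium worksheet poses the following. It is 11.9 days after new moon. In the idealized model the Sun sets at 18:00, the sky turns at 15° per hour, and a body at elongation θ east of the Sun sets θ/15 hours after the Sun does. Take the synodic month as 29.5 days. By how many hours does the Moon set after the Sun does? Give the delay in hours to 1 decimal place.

Elongation θ = 360° × 11.9/29.5 ≈ 145.2°.
The Moon trails the Sun by θ/15 = 145.2/15 ≈ 9.68 hours.
So the Moon sets 9.68 h after the Sun.

9.7 h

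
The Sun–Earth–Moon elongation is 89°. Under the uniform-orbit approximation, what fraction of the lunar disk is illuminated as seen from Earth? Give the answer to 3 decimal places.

0.491

f = (1 − cos 89°)/2 = (1 − 0.017)/2 ≈ 0.491.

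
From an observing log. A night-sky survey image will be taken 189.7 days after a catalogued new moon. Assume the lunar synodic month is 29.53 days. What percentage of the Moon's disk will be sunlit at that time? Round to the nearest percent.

94%

189.7/29.53 = 6.424 lunations, so 6 complete cycles and 12.52 d into the next.
Phase angle: θ = 360°·(12.52 d)/(29.53 d) = 152.6°.
Illuminated fraction = (1 − cos 152.6°)/2 = (1 − (-0.888))/2 ≈ 0.944, so 94%.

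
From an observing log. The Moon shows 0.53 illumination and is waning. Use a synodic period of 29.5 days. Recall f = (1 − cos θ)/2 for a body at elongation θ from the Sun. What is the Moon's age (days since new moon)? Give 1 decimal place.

From f = (1 − cos θ)/2: cos θ = 1 − 2×0.53 = -0.060; arccos → 93.4°.
Waning ⇒ past full, so θ = 360° − 93.4° = 266.6°.
Age = 29.5 × 266.6°/360° ≈ 21.84 days.

21.8 days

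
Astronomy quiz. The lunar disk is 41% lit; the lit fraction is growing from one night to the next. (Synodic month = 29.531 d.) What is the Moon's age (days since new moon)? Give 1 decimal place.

6.5 days

From f = (1 − cos θ)/2: cos θ = 1 − 2×0.41 = 0.180; arccos → 79.6°.
Waxing ⇒ before full, so θ = 79.6°.
At 360°/29.531 d per day, 79.6° corresponds to 6.53 days.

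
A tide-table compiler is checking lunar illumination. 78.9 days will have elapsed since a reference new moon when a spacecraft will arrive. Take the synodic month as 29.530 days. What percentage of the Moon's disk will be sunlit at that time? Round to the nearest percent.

Reduce mod P: 78.9 − 2×29.530 = 19.84 d into the current lunation.
The Moon has covered 19.84/29.530 of its cycle, so θ ≈ 360° × 19.84/29.530 = 241.9°.
cos 241.9° = (-0.471), so f = (1 − (-0.471))/2 = 0.736, so 74%.

74%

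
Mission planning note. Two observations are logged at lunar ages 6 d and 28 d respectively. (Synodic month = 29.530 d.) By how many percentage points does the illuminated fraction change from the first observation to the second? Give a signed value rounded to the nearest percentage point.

-33 percentage points

θ₁ = 360° × 6/29.530 = 73.1°, f₁ = (1 − cos θ₁)/2 = 0.355.
θ₂ = 360° × 28/29.530 = 341.3°, f₂ = (1 − cos θ₂)/2 = 0.026.
Change = f₂ − f₁ = -0.329 → -33 percentage points.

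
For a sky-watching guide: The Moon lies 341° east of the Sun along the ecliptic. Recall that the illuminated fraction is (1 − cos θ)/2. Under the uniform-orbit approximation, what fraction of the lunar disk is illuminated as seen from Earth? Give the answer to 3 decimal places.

f = (1 − cos 341°)/2 = (1 − 0.946)/2 ≈ 0.027.

0.027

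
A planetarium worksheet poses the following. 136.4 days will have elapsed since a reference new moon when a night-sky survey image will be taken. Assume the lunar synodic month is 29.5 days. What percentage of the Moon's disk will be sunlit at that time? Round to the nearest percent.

136.4/29.5 = 4.624 lunations, so 4 complete cycles and 18.40 d into the next.
Elongation θ = 360° × 18.40/29.5 ≈ 224.5°.
cos 224.5° = (-0.713), so f = (1 − (-0.713))/2 = 0.856, so 86%.

86%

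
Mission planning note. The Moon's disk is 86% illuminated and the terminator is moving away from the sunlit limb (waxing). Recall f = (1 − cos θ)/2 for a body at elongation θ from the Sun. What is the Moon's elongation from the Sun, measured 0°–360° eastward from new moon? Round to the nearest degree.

From f = (1 − cos θ)/2: cos θ = 1 − 2×0.86 = -0.720; arccos → 136.1°.
The Moon is waxing (0°–180°), so θ = 136.1° directly.

136°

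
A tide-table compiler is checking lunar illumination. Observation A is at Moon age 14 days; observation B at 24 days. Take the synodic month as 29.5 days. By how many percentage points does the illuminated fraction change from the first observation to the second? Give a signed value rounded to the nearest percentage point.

First observation: θ = 360°·14/29.5 = 170.8°, so f = 0.994.
Second observation: θ = 292.9°, f = 0.306.
Δf = 0.306 − 0.994 = -0.688, i.e. -69 pp.

-69 pp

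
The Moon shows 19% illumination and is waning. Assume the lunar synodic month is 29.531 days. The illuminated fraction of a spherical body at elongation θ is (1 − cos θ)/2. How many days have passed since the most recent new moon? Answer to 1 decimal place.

cos θ = 1 − 2f = 0.620, giving a principal value of 51.7°.
Since the Moon is past full (waning), take the reflex angle: θ = 360° − 51.7° = 308.3°.
Age = 29.531 × 308.3°/360° ≈ 25.29 days.

25.3 days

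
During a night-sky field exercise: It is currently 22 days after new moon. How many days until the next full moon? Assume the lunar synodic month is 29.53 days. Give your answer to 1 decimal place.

Full moon is 0.5 of the way through the cycle: age 0.5 × 29.53 = 14.765 d.
Already past this cycle's full moon; the next is at 14.765 + 29.53 = 44.295 d, so 44.295 − 22 = 22.295 days.

22.3 days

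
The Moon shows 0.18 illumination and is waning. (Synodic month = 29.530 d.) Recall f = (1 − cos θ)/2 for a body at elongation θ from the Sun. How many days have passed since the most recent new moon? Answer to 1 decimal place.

25.4 days

Invert f = (1 − cos θ)/2 to get cos θ = 1 − 2(0.18) = 0.640, hence θ₀ = arccos 0.640 = 50.2°.
Since the Moon is past full (waning), take the reflex angle: θ = 360° − 50.2° = 309.8°.
At 360°/29.530 d per day, 309.8° corresponds to 25.41 days.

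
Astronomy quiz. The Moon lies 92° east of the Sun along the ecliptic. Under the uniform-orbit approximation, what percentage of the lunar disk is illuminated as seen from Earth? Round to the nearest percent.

52%

Half-versine of 92°: (1 − (-0.035))/2 = 0.517, i.e. 52%.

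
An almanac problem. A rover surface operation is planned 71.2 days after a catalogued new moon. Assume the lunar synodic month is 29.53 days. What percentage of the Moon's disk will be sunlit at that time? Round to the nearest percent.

71.2 d spans 2 complete synodic months (2 × 29.53 = 59.06 d) plus 12.14 d.
Elongation θ = 360° × 12.14/29.53 ≈ 148.0°.
With cos θ = (-0.848), the lit fraction is (1 − (-0.848))/2 ≈ 0.924, so 92%.

92%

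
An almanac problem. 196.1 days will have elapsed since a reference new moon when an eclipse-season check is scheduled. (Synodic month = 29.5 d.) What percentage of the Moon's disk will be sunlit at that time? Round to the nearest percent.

196.1/29.5 = 6.647 lunations, so 6 complete cycles and 19.10 d into the next.
Elongation θ = 360° × 19.10/29.5 ≈ 233.1°.
With cos θ = (-0.601), the lit fraction is (1 − (-0.601))/2 ≈ 0.800, so 80%.

80%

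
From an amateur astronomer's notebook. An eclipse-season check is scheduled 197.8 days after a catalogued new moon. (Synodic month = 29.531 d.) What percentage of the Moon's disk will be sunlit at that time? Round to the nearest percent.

197.8 d spans 6 complete synodic months (6 × 29.531 = 177.19 d) plus 20.61 d.
The Moon has covered 20.61/29.531 of its cycle, so θ ≈ 360° × 20.61/29.531 = 251.3°.
Illuminated fraction = (1 − cos 251.3°)/2 = (1 − (-0.321))/2 ≈ 0.660, so 66%.

66%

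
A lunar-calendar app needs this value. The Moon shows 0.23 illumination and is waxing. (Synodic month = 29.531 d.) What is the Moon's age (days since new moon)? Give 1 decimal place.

4.7 days

From f = (1 − cos θ)/2: cos θ = 1 − 2×0.23 = 0.540; arccos → 57.3°.
The Moon is waxing (0°–180°), so θ = 57.3° directly.
That fraction of the synodic month is 57.3/360 × 29.531 d ≈ 4.70 d.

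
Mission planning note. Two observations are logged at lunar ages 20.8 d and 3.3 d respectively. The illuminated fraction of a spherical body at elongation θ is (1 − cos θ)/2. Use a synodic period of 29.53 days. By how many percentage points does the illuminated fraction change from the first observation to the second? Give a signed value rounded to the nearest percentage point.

-52 percentage points

θ₁ = 360° × 20.8/29.53 = 253.6°, f₁ = (1 − cos θ₁)/2 = 0.641.
θ₂ = 360° × 3.3/29.53 = 40.2°, f₂ = (1 − cos θ₂)/2 = 0.118.
Change = f₂ − f₁ = -0.523 → -52 percentage points.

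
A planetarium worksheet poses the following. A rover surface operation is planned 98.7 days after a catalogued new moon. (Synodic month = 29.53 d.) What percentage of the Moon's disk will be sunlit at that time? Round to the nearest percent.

98.7 d spans 3 complete synodic months (3 × 29.53 = 88.59 d) plus 10.11 d.
The Moon has covered 10.11/29.53 of its cycle, so θ ≈ 360° × 10.11/29.53 = 123.3°.
With cos θ = (-0.548), the lit fraction is (1 − (-0.548))/2 ≈ 0.774, so 77%.

77%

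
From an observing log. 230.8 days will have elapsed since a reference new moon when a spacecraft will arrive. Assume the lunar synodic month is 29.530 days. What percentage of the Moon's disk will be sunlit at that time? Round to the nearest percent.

30%

Reduce mod P: 230.8 − 7×29.530 = 24.09 d into the current lunation.
The Moon has covered 24.09/29.530 of its cycle, so θ ≈ 360° × 24.09/29.530 = 293.7°.
Illuminated fraction = (1 − cos 293.7°)/2 = (1 − 0.402)/2 ≈ 0.299, so 30%.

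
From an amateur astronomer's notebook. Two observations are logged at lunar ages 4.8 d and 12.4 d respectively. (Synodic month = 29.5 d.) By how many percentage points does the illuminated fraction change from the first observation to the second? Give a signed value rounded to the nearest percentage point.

+70 percentage points

θ₁ = 360° × 4.8/29.5 = 58.6°, f₁ = (1 − cos θ₁)/2 = 0.239.
θ₂ = 360° × 12.4/29.5 = 151.3°, f₂ = (1 − cos θ₂)/2 = 0.939.
Change = f₂ − f₁ = +0.699 → +70 percentage points.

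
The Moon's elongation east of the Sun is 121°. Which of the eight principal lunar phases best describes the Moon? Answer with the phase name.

waxing gibbous

The waxing gibbous sector spans roughly 112°–158°; 121° falls inside it.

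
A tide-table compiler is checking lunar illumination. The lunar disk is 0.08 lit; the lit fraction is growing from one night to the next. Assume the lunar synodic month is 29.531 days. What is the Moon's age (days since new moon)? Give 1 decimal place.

2.7 days

Invert f = (1 − cos θ)/2 to get cos θ = 1 − 2(0.08) = 0.840, hence θ₀ = arccos 0.840 = 32.9°.
The Moon is waxing (0°–180°), so θ = 32.9° directly.
Age = 29.531 × 32.9°/360° ≈ 2.70 days.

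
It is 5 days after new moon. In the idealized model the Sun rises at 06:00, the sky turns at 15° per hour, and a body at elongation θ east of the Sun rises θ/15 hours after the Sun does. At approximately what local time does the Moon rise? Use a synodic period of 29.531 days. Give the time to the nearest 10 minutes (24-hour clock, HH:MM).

10:00

Phase angle: θ = 360°·(5 d)/(29.531 d) = 61.0°.
At 15° of sky rotation per hour, 61.0° corresponds to a 4.06 h lag.
06:00 + 4.064 h ≈ 10:04 → 10:00 to the nearest ten minutes.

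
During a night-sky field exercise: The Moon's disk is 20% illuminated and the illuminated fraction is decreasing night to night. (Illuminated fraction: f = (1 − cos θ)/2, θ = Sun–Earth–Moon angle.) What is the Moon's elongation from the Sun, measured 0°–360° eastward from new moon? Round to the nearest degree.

307°

Invert f = (1 − cos θ)/2 to get cos θ = 1 − 2(0.20) = 0.600, hence θ₀ = arccos 0.600 = 53.1°.
Waning ⇒ past full, so θ = 360° − 53.1° = 306.9°.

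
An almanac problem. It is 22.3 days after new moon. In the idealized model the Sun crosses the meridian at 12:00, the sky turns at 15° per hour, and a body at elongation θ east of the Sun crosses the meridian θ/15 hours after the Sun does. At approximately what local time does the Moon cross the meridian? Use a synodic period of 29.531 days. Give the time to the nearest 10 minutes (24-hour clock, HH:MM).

The Moon has covered 22.3/29.531 of its cycle, so θ ≈ 360° × 22.3/29.531 = 271.8°.
Delay after the Sun = 271.8° / (15°/h) ≈ 18.12 h.
12:00 + 18.123 h ≈ 06:07 → 06:10 to the nearest ten minutes.

06:10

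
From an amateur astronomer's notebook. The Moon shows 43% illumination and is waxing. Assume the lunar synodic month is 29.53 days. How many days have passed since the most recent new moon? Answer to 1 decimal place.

cos θ = 1 − 2f = 0.140, giving a principal value of 82.0°.
Before full moon the principal value applies: θ = 82.0°.
That fraction of the synodic month is 82.0/360 × 29.53 d ≈ 6.72 d.

6.7 days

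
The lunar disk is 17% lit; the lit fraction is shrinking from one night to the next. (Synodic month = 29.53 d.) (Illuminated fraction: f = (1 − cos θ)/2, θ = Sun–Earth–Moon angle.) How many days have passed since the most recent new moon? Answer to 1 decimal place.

Invert f = (1 − cos θ)/2 to get cos θ = 1 − 2(0.17) = 0.660, hence θ₀ = arccos 0.660 = 48.7°.
Waning ⇒ past full, so θ = 360° − 48.7° = 311.3°.
That fraction of the synodic month is 311.3/360 × 29.53 d ≈ 25.54 d.

25.5 days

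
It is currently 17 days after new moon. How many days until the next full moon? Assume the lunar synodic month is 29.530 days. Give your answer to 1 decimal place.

Full moon occurs at elongation 180°, i.e. at age 29.530 × 180/360 = 14.765 d.
Already past this cycle's full moon; the next is at 14.765 + 29.530 = 44.295 d, so 44.295 − 17 = 27.295 days.

27.3 days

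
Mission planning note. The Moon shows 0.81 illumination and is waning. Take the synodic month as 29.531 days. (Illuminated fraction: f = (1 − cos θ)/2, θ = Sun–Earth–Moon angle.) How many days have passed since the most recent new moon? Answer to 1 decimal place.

From f = (1 − cos θ)/2: cos θ = 1 − 2×0.81 = -0.620; arccos → 128.3°.
A waning Moon lies in 180°–360°, so θ = 360° − 128.3° = 231.7°.
Age = 29.531 × 231.7°/360° ≈ 19.01 days.

19.0 days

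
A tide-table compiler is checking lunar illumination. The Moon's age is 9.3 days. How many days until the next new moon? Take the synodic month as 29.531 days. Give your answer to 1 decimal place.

The next new moon completes the synodic month: 29.531 − 9.3 = 20.231 days.

20.2 days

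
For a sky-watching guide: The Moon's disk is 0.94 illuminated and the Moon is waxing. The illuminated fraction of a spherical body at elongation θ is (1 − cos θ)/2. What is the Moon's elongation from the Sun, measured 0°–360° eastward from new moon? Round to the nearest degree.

cos θ = 1 − 2f = -0.880, giving a principal value of 151.6°.
The Moon is waxing (0°–180°), so θ = 151.6° directly.

152°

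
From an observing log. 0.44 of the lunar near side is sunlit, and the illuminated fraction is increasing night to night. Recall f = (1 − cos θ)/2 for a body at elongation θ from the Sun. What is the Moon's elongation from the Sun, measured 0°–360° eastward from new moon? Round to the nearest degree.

From f = (1 − cos θ)/2: cos θ = 1 − 2×0.44 = 0.120; arccos → 83.1°.
Before full moon the principal value applies: θ = 83.1°.

83°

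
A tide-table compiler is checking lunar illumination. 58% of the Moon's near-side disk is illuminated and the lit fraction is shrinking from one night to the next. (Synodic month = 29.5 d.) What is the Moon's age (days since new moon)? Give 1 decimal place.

21.4 days

Invert f = (1 − cos θ)/2 to get cos θ = 1 − 2(0.58) = -0.160, hence θ₀ = arccos -0.160 = 99.2°.
Since the Moon is past full (waning), take the reflex angle: θ = 360° − 99.2° = 260.8°.
That fraction of the synodic month is 260.8/360 × 29.5 d ≈ 21.37 d.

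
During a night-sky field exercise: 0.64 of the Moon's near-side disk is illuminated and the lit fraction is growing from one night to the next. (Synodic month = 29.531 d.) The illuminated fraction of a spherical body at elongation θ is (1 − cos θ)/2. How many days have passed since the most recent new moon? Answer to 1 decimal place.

cos θ = 1 − 2f = -0.280, giving a principal value of 106.3°.
The Moon is waxing (0°–180°), so θ = 106.3° directly.
At 360°/29.531 d per day, 106.3° corresponds to 8.72 days.

8.7 days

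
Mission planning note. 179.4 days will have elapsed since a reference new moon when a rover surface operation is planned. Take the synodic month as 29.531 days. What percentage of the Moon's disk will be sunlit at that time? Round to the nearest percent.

Reduce mod P: 179.4 − 6×29.531 = 2.21 d into the current lunation.
Phase angle: θ = 360°·(2.21 d)/(29.531 d) = 27.0°.
cos 27.0° = 0.891, so f = (1 − 0.891)/2 = 0.054, so 5%.

5%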